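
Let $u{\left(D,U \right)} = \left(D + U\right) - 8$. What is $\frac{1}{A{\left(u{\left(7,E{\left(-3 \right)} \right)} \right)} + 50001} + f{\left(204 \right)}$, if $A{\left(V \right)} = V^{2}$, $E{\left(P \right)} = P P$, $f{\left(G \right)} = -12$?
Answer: $- \frac{600779}{50065} \approx -12.0$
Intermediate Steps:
$E{\left(P \right)} = P^{2}$
$u{\left(D,U \right)} = -8 + D + U$
$\frac{1}{A{\left(u{\left(7,E{\left(-3 \right)} \right)} \right)} + 50001} + f{\left(204 \right)} = \frac{1}{\left(-8 + 7 + \left(-3\right)^{2}\right)^{2} + 50001} - 12 = \frac{1}{\left(-8 + 7 + 9\right)^{2} + 50001} - 12 = \frac{1}{8^{2} + 50001} - 12 = \frac{1}{64 + 50001} - 12 = \frac{1}{50065} - 12 = - \frac{600779}{50065}$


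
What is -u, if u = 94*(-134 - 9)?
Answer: 13442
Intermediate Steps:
u = -13442 (u = 94*(-143) = -13442)
-u = -1*(-13442) = 13442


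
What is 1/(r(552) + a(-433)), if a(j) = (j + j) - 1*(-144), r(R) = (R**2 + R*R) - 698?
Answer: 1/607988 ≈ 1.6448e-6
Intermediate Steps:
r(R) = -698 + 2*R**2 (r(R) = (R**2 + R**2) - 698 = 2*R**2 - 698 = -698 + 2*R**2)
a(j) = 144 + 2*j (a(j) = 2*j + 144 = 144 + 2*j)
1/(r(552) + a(-433)) = 1/((-698 + 2*552**2) + (144 + 2*(-433))) = 1/((-698 + 2*304704) + (144 - 866)) = 1/((-698 + 609408) - 722) = 1/(608710 - 722) = 1/607988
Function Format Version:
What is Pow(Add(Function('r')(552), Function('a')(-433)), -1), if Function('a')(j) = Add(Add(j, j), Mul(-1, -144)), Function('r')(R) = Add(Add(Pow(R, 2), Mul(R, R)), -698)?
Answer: Rational(1, 607988) ≈ 1.6448e-6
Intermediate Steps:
Function('r')(R) = Add(-698, Mul(2, Pow(R, 2))) (Function('r')(R) = Add(Add(Pow(R, 2), Pow(R, 2)), -698) = Add(Mul(2, Pow(R, 2)), -698) = Add(-698, Mul(2, Pow(R, 2))))
Function('a')(j) = Add(144, Mul(2, j)) (Function('a')(j) = Add(Mul(2, j), 144) = Add(144, Mul(2, j)))
Pow(Add(Function('r')(552), Function('a')(-433)), -1) = Pow(Add(Add(-698, Mul(2, Pow(552, 2))), Add(144, Mul(2, -433))), -1) = Pow(Add(Add(-698, Mul(2, 304704)), Add(144, -866)), -1) = Pow(Add(Add(-698, 609408), -722), -1) = Pow(Add(608710, -722), -1) = Pow(607988, -1) = Rational(1, 607988)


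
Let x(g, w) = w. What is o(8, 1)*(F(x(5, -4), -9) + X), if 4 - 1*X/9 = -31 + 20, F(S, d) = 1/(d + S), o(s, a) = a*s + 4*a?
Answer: 21048/13 ≈ 1619.1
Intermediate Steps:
o(s, a) = 4*a + a*s
F(S, d) = 1/(S + d)
X = 135 (X = 36 - 9*(-31 + 20) = 36 - 9*(-11) = 36 + 99 = 135)
o(8, 1)*(F(x(5, -4), -9) + X) = (1*(4 + 8))*(1/(-4 - 9) + 135) = (1*12)*(1/(-13) + 135) = 12*(-1/13 + 135) = 12*(1754/13) = 21048/13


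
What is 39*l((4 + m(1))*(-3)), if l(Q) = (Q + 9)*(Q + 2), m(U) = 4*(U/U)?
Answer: 12870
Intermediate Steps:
m(U) = 4 (m(U) = 4*1 = 4)
l(Q) = (2 + Q)*(9 + Q) (l(Q) = (9 + Q)*(2 + Q) = (2 + Q)*(9 + Q))
39*l((4 + m(1))*(-3)) = 39*(18 + ((4 + 4)*(-3))**2 + 11*((4 + 4)*(-3))) = 39*(18 + (8*(-3))**2 + 11*(8*(-3))) = 39*(18 + (-24)**2 + 11*(-24)) = 39*(18 + 576 - 264) = 39*330 = 12870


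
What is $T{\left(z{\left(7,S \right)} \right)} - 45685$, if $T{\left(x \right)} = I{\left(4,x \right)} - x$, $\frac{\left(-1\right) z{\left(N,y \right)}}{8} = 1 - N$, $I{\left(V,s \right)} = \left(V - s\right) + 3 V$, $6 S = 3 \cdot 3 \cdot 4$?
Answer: $-45765$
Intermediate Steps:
$S = 6$ ($S = \frac{3 \cdot 3 \cdot 4}{6} = \frac{9 \cdot 4}{6} = \frac{1}{6} \cdot 36 = 6$)
$I{\left(V,s \right)} = - s + 4 V$
$z{\left(N,y \right)} = -8 + 8 N$ ($z{\left(N,y \right)} = - 8 \left(1 - N\right) = -8 + 8 N$)
$T{\left(x \right)} = 16 - 2 x$ ($T{\left(x \right)} = \left(- x + 4 \cdot 4\right) - x = \left(- x + 16\right) - x = \left(16 - x\right) - x = 16 - 2 x$)
$T{\left(z{\left(7,S \right)} \right)} - 45685 = \left(16 - 2 \left(-8 + 8 \cdot 7\right)\right) - 45685 = \left(16 - 2 \left(-8 + 56\right)\right) - 45685 = \left(16 - 96\right) - 45685 = -80 - 45685 = -45765$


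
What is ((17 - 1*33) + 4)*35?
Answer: -420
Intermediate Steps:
((17 - 1*33) + 4)*35 = ((17 - 33) + 4)*35 = (-16 + 4)*35 = -12*35 = -420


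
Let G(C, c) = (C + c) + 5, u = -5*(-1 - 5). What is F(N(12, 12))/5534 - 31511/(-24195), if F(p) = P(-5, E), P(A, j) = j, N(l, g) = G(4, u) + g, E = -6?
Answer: 87118352/66947565 ≈ 1.3013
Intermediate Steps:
u = 30 (u = -5*(-6) = 30)
G(C, c) = 5 + C + c
N(l, g) = 39 + g (N(l, g) = (5 + 4 + 30) + g = 39 + g)
F(p) = -6
F(N(12, 12))/5534 - 31511/(-24195) = -6/5534 - 31511/(-24195) = -6*1/5534 - 31511*(-1/24195) = -3/2767 + 31511/24195 = 87118352/66947565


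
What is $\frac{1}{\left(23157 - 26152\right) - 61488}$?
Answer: $- \frac{1}{64483} \approx -1.5508 \cdot 10^{-5}$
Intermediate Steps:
$\frac{1}{\left(23157 - 26152\right) - 61488} = \frac{1}{-2995 - 61488} = \frac{1}{-64483} = - \frac{1}{64483}$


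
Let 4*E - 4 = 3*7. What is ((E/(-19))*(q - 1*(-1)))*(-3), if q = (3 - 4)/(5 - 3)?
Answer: 75/152 ≈ 0.49342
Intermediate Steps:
E = 25/4 (E = 1 + (3*7)/4 = 1 + (¼)*21 = 1 + 21/4 = 25/4 ≈ 6.2500)
q = -½ (q = -1/2 = -1*½ = -½ ≈ -0.50000)
((E/(-19))*(q - 1*(-1)))*(-3) = (((25/4)/(-19))*(-½ - 1*(-1)))*(-3) = (((25/4)*(-1/19))*(-½ + 1))*(-3) = -25/76*½*(-3) = -25/152*(-3) = 75/152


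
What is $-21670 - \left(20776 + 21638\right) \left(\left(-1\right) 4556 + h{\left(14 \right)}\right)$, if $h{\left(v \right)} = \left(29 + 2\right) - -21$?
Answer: $191010986$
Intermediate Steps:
$h{\left(v \right)} = 52$ ($h{\left(v \right)} = 31 + 21 = 52$)
$-21670 - \left(20776 + 21638\right) \left(\left(-1\right) 4556 + h{\left(14 \right)}\right) = -21670 - \left(20776 + 21638\right) \left(\left(-1\right) 4556 + 52\right) = -21670 - 42414 \left(-4556 + 52\right) = -21670 - 42414 \left(-4504\right) = -21670 - -191032656 = -21670 + 191032656 = 191010986$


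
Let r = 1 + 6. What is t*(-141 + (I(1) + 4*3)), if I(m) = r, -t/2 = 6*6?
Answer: 8784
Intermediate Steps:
r = 7
t = -72 (t = -12*6 = -2*36 = -72)
I(m) = 7
t*(-141 + (I(1) + 4*3)) = -72*(-141 + (7 + 4*3)) = -72*(-141 + (7 + 12)) = -72*(-141 + 19) = -72*(-122) = 8784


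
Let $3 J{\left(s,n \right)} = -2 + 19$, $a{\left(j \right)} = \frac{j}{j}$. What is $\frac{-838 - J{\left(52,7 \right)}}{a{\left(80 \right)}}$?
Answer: $- \frac{2531}{3} \approx -843.67$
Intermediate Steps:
$a{\left(j \right)} = 1$
$J{\left(s,n \right)} = \frac{17}{3}$ ($J{\left(s,n \right)} = \frac{-2 + 19}{3} = \frac{1}{3} \cdot 17 = \frac{17}{3}$)
$\frac{-838 - J{\left(52,7 \right)}}{a{\left(80 \right)}} = \frac{-838 - \frac{17}{3}}{1} = \left(-838 - \frac{17}{3}\right) 1 = \left(- \frac{2531}{3}\right) 1 = - \frac{2531}{3}$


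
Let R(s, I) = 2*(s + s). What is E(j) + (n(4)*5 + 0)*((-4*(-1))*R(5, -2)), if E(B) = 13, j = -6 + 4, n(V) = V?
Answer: 1613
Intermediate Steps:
R(s, I) = 4*s (R(s, I) = 2*(2*s) = 4*s)
j = -2
E(j) + (n(4)*5 + 0)*((-4*(-1))*R(5, -2)) = 13 + (4*5 + 0)*((-4*(-1))*(4*5)) = 13 + (20 + 0)*(4*20) = 13 + 20*80 = 13 + 1600 = 1613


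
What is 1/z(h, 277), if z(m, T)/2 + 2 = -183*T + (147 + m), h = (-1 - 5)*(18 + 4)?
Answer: -1/101356 ≈ -9.8662e-6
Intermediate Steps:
h = -132 (h = -6*22 = -132)
z(m, T) = 290 - 366*T + 2*m (z(m, T) = -4 + 2*(-183*T + (147 + m)) = -4 + 2*(147 + m - 183*T) = -4 + (294 - 366*T + 2*m) = 290 - 366*T + 2*m)
1/z(h, 277) = 1/(290 - 366*277 + 2*(-132)) = 1/(290 - 101382 - 264) = 1/(-101356) = -1/101356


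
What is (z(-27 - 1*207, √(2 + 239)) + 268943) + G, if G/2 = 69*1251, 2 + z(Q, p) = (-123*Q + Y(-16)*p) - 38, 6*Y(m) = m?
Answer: 470323 - 8*√241/3 ≈ 4.7028e+5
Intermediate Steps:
Y(m) = m/6
z(Q, p) = -40 - 123*Q - 8*p/3 (z(Q, p) = -2 + ((-123*Q + ((⅙)*(-16))*p) - 38) = -2 + ((-123*Q - 8*p/3) - 38) = -2 + (-38 - 123*Q - 8*p/3) = -40 - 123*Q - 8*p/3)
G = 172638 (G = 2*(69*1251) = 2*86319 = 172638)
(z(-27 - 1*207, √(2 + 239)) + 268943) + G = ((-40 - 123*(-27 - 1*207) - 8*√(2 + 239)/3) + 268943) + 172638 = ((-40 - 123*(-27 - 207) - 8*√241/3) + 268943) + 172638 = ((-40 - 123*(-234) - 8*√241/3) + 268943) + 172638 = ((-40 + 28782 - 8*√241/3) + 268943) + 172638 = ((28742 - 8*√241/3) + 268943) + 172638 = (297685 - 8*√241/3) + 172638 = 470323 - 8*√241/3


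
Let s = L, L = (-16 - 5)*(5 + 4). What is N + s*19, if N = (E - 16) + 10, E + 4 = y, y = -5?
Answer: -3606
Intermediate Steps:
E = -9 (E = -4 - 5 = -9)
L = -189 (L = -21*9 = -189)
s = -189
N = -15 (N = (-9 - 16) + 10 = -25 + 10 = -15)
N + s*19 = -15 - 189*19 = -15 - 3591 = -3606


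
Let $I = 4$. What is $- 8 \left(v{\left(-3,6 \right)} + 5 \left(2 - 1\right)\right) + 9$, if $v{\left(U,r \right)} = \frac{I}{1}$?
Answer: $-63$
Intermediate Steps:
$v{\left(U,r \right)} = 4$ ($v{\left(U,r \right)} = \frac{4}{1} = 4 \cdot 1 = 4$)
$- 8 \left(v{\left(-3,6 \right)} + 5 \left(2 - 1\right)\right) + 9 = - 8 \left(4 + 5 \left(2 - 1\right)\right) + 9 = - 8 \left(4 + 5 \cdot 1\right) + 9 = - 8 \left(4 + 5\right) + 9 = \left(-8\right) 9 + 9 = -72 + 9 = -63$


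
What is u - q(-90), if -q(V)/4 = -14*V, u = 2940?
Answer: 7980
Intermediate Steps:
q(V) = 56*V (q(V) = -(-56)*V = 56*V)
u - q(-90) = 2940 - 56*(-90) = 2940 - 1*(-5040) = 2940 + 5040 = 7980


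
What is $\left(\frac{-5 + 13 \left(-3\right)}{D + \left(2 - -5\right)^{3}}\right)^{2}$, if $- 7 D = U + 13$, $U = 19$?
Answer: $\frac{94864}{5612161} \approx 0.016903$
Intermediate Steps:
$D = - \frac{32}{7}$ ($D = - \frac{19 + 13}{7} = \left(- \frac{1}{7}\right) 32 = - \frac{32}{7} \approx -4.5714$)
$\left(\frac{-5 + 13 \left(-3\right)}{D + \left(2 - -5\right)^{3}}\right)^{2} = \left(\frac{-5 + 13 \left(-3\right)}{- \frac{32}{7} + \left(2 - -5\right)^{3}}\right)^{2} = \left(\frac{-5 - 39}{- \frac{32}{7} + \left(2 + 5\right)^{3}}\right)^{2} = \left(- \frac{44}{- \frac{32}{7} + 7^{3}}\right)^{2} = \left(- \frac{44}{- \frac{32}{7} + 343}\right)^{2} = \left(- \frac{44}{\frac{2369}{7}}\right)^{2} = \left(\left(-44\right) \frac{7}{2369}\right)^{2} = \left(- \frac{308}{2369}\right)^{2} = \frac{94864}{5612161}$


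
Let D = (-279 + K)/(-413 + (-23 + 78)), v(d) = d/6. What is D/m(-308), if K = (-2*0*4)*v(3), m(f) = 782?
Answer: 279/279956 ≈ 0.00099659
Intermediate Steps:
v(d) = d/6 (v(d) = d*(⅙) = d/6)
K = 0 (K = (-2*0*4)*((⅙)*3) = (0*4)*(½) = 0*(½) = 0)
D = 279/358 (D = (-279 + 0)/(-413 + (-23 + 78)) = -279/(-413 + 55) = -279/(-358) = -279*(-1/358) = 279/358 ≈ 0.77933)
D/m(-308) = (279/358)/782 = (279/358)*(1/782) = 279/279956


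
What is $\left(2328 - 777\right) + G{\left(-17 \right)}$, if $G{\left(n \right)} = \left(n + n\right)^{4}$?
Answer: $1337887$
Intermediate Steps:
$G{\left(n \right)} = 16 n^{4}$ ($G{\left(n \right)} = \left(2 n\right)^{4} = 16 n^{4}$)
$\left(2328 - 777\right) + G{\left(-17 \right)} = \left(2328 - 777\right) + 16 \left(-17\right)^{4} = 1551 + 16 \cdot 83521 = 1551 + 1336336 = 1337887$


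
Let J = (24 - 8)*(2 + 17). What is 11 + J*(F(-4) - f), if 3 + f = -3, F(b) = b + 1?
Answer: 923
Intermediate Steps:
F(b) = 1 + b
f = -6 (f = -3 - 3 = -6)
J = 304 (J = 16*19 = 304)
11 + J*(F(-4) - f) = 11 + 304*((1 - 4) - 1*(-6)) = 11 + 304*(-3 + 6) = 11 + 304*3 = 11 + 912 = 923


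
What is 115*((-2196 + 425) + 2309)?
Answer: 61870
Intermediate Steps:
115*((-2196 + 425) + 2309) = 115*(-1771 + 2309) = 115*538 = 61870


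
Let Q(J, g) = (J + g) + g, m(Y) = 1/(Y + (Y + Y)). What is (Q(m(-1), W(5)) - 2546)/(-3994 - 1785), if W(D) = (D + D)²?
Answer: 7039/17337 ≈ 0.40601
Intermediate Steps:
W(D) = 4*D² (W(D) = (2*D)² = 4*D²)
m(Y) = 1/(3*Y) (m(Y) = 1/(Y + 2*Y) = 1/(3*Y))
Q(J, g) = J + 2*g
(Q(m(-1), W(5)) - 2546)/(-3994 - 1785) = (((⅓)/(-1) + 2*(4*5²)) - 2546)/(-3994 - 1785) = (((⅓)*(-1) + 2*(4*25)) - 2546)/(-5779) = ((-⅓ + 2*100) - 2546)*(-1/5779) = ((-⅓ + 200) - 2546)*(-1/5779) = (599/3 - 2546)*(-1/5779) = -7039/3*(-1/5779) = 7039/17337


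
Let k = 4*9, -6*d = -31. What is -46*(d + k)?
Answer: -5681/3 ≈ -1893.7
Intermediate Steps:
d = 31/6 (d = -1/6*(-31) = 31/6 ≈ 5.1667)
k = 36
-46*(d + k) = -46*(31/6 + 36) = -46*247/6 = -5681/3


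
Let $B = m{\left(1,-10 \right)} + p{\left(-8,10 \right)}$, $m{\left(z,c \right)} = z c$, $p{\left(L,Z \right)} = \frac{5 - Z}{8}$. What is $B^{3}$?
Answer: $- \frac{614125}{512} \approx -1199.5$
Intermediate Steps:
$p{\left(L,Z \right)} = \frac{5}{8} - \frac{Z}{8}$ ($p{\left(L,Z \right)} = \left(5 - Z\right) \frac{1}{8} = \frac{5}{8} - \frac{Z}{8}$)
$m{\left(z,c \right)} = c z$
$B = - \frac{85}{8}$ ($B = \left(-10\right) 1 + \left(\frac{5}{8} - \frac{5}{4}\right) = -10 + \left(\frac{5}{8} - \frac{5}{4}\right) = -10 - \frac{5}{8} = - \frac{85}{8} \approx -10.625$)
$B^{3} = \left(- \frac{85}{8}\right)^{3} = - \frac{614125}{512}$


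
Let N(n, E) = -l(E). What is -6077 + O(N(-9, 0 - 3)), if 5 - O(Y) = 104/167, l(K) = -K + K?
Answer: -1014128/167 ≈ -6072.6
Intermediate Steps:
l(K) = 0
N(n, E) = 0 (N(n, E) = -1*0 = 0)
O(Y) = 731/167 (O(Y) = 5 - 104/167 = 731/167)
-6077 + O(N(-9, 0 - 3)) = -6077 + 731/167 = -1014128/167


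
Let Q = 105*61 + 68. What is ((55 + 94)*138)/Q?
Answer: 20562/6473 ≈ 3.1766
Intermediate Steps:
Q = 6473 (Q = 6405 + 68 = 6473)
((55 + 94)*138)/Q = ((55 + 94)*138)/6473 = (149*138)*(1/6473) = 20562*(1/6473) = 20562/6473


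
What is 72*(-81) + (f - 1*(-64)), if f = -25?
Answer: -5793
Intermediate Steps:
72*(-81) + (f - 1*(-64)) = 72*(-81) + (-25 - 1*(-64)) = -5832 + (-25 + 64) = -5832 + 39 = -5793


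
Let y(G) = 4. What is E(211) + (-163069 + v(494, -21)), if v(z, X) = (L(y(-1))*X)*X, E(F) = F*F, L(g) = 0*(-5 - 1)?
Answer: -118548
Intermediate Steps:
L(g) = 0 (L(g) = 0*(-6) = 0)
E(F) = F²
v(z, X) = 0 (v(z, X) = (0*X)*X = 0*X = 0)
E(211) + (-163069 + v(494, -21)) = 211² + (-163069 + 0) = 44521 - 163069 = -118548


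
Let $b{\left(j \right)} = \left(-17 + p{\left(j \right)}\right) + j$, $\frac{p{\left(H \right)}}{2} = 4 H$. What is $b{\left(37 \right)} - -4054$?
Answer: $4370$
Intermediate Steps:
$p{\left(H \right)} = 8 H$ ($p{\left(H \right)} = 2 \cdot 4 H = 8 H$)
$b{\left(j \right)} = -17 + 9 j$ ($b{\left(j \right)} = \left(-17 + 8 j\right) + j = -17 + 9 j$)
$b{\left(37 \right)} - -4054 = \left(-17 + 9 \cdot 37\right) - -4054 = \left(-17 + 333\right) + 4054 = 316 + 4054 = 4370$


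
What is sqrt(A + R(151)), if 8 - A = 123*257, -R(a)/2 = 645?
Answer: I*sqrt(32893) ≈ 181.36*I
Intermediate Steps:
R(a) = -1290 (R(a) = -2*645 = -1290)
A = -31603 (A = 8 - 123*257 = 8 - 1*31611 = 8 - 31611 = -31603)
sqrt(A + R(151)) = sqrt(-31603 - 1290) = sqrt(-32893) = I*sqrt(32893)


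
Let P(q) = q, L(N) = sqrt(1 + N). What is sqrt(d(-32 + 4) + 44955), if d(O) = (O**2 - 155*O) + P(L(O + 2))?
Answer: sqrt(50079 + 5*I) ≈ 223.78 + 0.011*I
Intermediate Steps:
d(O) = O**2 + sqrt(3 + O) - 155*O (d(O) = (O**2 - 155*O) + sqrt(1 + (O + 2)) = (O**2 - 155*O) + sqrt(1 + (2 + O)) = (O**2 - 155*O) + sqrt(3 + O) = O**2 + sqrt(3 + O) - 155*O)
sqrt(d(-32 + 4) + 44955) = sqrt(((-32 + 4)**2 + sqrt(3 + (-32 + 4)) - 155*(-32 + 4)) + 44955) = sqrt(((-28)**2 + sqrt(3 - 28) - 155*(-28)) + 44955) = sqrt((784 + sqrt(-25) + 4340) + 44955) = sqrt((784 + 5*I + 4340) + 44955) = sqrt((5124 + 5*I) + 44955) = sqrt(50079 + 5*I)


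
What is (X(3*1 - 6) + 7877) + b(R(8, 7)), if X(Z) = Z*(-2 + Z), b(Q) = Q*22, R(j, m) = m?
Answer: 8046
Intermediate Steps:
b(Q) = 22*Q
(X(3*1 - 6) + 7877) + b(R(8, 7)) = ((3*1 - 6)*(-2 + (3*1 - 6)) + 7877) + 22*7 = ((3 - 6)*(-2 + (3 - 6)) + 7877) + 154 = (-3*(-2 - 3) + 7877) + 154 = (-3*(-5) + 7877) + 154 = (15 + 7877) + 154 = 7892 + 154 = 8046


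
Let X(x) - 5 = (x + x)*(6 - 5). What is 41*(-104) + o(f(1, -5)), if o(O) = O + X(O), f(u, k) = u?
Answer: -4256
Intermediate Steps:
X(x) = 5 + 2*x (X(x) = 5 + (x + x)*(6 - 5) = 5 + (2*x)*1 = 5 + 2*x)
o(O) = 5 + 3*O (o(O) = O + (5 + 2*O) = 5 + 3*O)
41*(-104) + o(f(1, -5)) = 41*(-104) + (5 + 3*1) = -4264 + (5 + 3) = -4264 + 8 = -4256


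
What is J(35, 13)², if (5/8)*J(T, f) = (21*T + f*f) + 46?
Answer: 2310400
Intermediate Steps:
J(T, f) = 368/5 + 8*f²/5 + 168*T/5 (J(T, f) = 8*((21*T + f*f) + 46)/5 = 8*((21*T + f²) + 46)/5 = 8*((f² + 21*T) + 46)/5 = 8*(46 + f² + 21*T)/5 = 368/5 + 8*f²/5 + 168*T/5)
J(35, 13)² = (368/5 + (8/5)*13² + (168/5)*35)² = (368/5 + (8/5)*169 + 1176)² = (368/5 + 1352/5 + 1176)² = 1520² = 2310400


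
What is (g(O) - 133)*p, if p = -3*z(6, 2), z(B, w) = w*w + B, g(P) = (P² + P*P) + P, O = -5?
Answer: 2640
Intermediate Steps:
g(P) = P + 2*P² (g(P) = (P² + P²) + P = 2*P² + P = P + 2*P²)
z(B, w) = B + w² (z(B, w) = w² + B = B + w²)
p = -30 (p = -3*(6 + 2²) = -3*(6 + 4) = -3*10 = -30)
(g(O) - 133)*p = (-5*(1 + 2*(-5)) - 133)*(-30) = (-5*(1 - 10) - 133)*(-30) = (-5*(-9) - 133)*(-30) = (45 - 133)*(-30) = -88*(-30) = 2640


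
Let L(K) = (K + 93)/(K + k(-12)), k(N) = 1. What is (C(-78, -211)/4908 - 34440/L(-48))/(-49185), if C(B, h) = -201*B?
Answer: -17655971/24139998 ≈ -0.73140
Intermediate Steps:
L(K) = (93 + K)/(1 + K) (L(K) = (K + 93)/(K + 1) = (93 + K)/(1 + K))
(C(-78, -211)/4908 - 34440/L(-48))/(-49185) = (-201*(-78)/4908 - 34440*(1 - 48)/(93 - 48))/(-49185) = (15678*(1/4908) - 34440/(45/(-47)))*(-1/49185) = (2613/818 - 34440/((-1/47*45)))*(-1/49185) = (2613/818 - 34440/(-45/47))*(-1/49185) = (2613/818 - 34440*(-47/45))*(-1/49185) = (2613/818 + 107912/3)*(-1/49185) = (88279855/2454)*(-1/49185) = -17655971/24139998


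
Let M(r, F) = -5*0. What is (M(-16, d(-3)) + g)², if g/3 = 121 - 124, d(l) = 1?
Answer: 81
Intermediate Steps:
M(r, F) = 0
g = -9 (g = 3*(121 - 124) = 3*(-3) = -9)
(M(-16, d(-3)) + g)² = (0 - 9)² = (-9)² = 81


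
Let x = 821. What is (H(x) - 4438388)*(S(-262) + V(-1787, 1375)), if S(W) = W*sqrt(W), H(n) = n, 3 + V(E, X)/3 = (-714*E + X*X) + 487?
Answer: -42161683509927 + 1162642554*I*sqrt(262) ≈ -4.2162e+13 + 1.8819e+10*I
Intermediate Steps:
V(E, X) = 1452 - 2142*E + 3*X**2 (V(E, X) = -9 + 3*((-714*E + X*X) + 487) = -9 + 3*((-714*E + X**2) + 487) = -9 + 3*((X**2 - 714*E) + 487) = -9 + 3*(487 + X**2 - 714*E) = -9 + (1461 - 2142*E + 3*X**2) = 1452 - 2142*E + 3*X**2)
S(W) = W**(3/2)
(H(x) - 4438388)*(S(-262) + V(-1787, 1375)) = (821 - 4438388)*((-262)**(3/2) + (1452 - 2142*(-1787) + 3*1375**2)) = -4437567*(-262*I*sqrt(262) + (1452 + 3827754 + 3*1890625)) = -4437567*(-262*I*sqrt(262) + (1452 + 3827754 + 5671875)) = -4437567*(-262*I*sqrt(262) + 9501081) = -4437567*(9501081 - 262*I*sqrt(262)) = -42161683509927 + 1162642554*I*sqrt(262)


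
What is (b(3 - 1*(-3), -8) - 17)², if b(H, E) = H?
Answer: 121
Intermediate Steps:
(b(3 - 1*(-3), -8) - 17)² = ((3 - 1*(-3)) - 17)² = ((3 + 3) - 17)² = (6 - 17)² = (-11)² = 121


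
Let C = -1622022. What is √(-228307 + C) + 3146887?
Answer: 3146887 + I*√1850329 ≈ 3.1469e+6 + 1360.3*I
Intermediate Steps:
√(-228307 + C) + 3146887 = √(-228307 - 1622022) + 3146887 = √(-1850329) + 3146887 = I*√1850329 + 3146887 = 3146887 + I*√1850329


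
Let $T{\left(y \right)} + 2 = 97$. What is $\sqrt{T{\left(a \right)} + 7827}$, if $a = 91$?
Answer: $\sqrt{7922} \approx 89.006$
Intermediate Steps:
$T{\left(y \right)} = 95$ ($T{\left(y \right)} = -2 + 97 = 95$)
$\sqrt{T{\left(a \right)} + 7827} = \sqrt{95 + 7827} = \sqrt{7922}$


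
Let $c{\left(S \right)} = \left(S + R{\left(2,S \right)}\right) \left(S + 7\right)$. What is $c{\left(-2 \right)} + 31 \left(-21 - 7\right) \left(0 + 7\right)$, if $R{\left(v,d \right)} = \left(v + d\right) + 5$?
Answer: $-6061$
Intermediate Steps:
$R{\left(v,d \right)} = 5 + d + v$ ($R{\left(v,d \right)} = \left(d + v\right) + 5 = 5 + d + v$)
$c{\left(S \right)} = \left(7 + S\right) \left(7 + 2 S\right)$ ($c{\left(S \right)} = \left(S + \left(5 + S + 2\right)\right) \left(S + 7\right) = \left(S + \left(7 + S\right)\right) \left(7 + S\right) = \left(7 + 2 S\right) \left(7 + S\right) = \left(7 + S\right) \left(7 + 2 S\right)$)
$c{\left(-2 \right)} + 31 \left(-21 - 7\right) \left(0 + 7\right) = \left(49 + 2 \left(-2\right)^{2} + 21 \left(-2\right)\right) + 31 \left(-21 - 7\right) \left(0 + 7\right) = \left(49 + 2 \cdot 4 - 42\right) + 31 \left(\left(-28\right) 7\right) = \left(49 + 8 - 42\right) + 31 \left(-196\right) = 15 - 6076 = -6061$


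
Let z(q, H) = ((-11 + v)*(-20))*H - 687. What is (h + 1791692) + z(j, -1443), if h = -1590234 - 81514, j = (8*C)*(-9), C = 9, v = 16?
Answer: 263557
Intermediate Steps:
j = -648 (j = (8*9)*(-9) = 72*(-9) = -648)
z(q, H) = -687 - 100*H (z(q, H) = ((-11 + 16)*(-20))*H - 687 = (5*(-20))*H - 687 = -100*H - 687 = -687 - 100*H)
h = -1671748
(h + 1791692) + z(j, -1443) = (-1671748 + 1791692) + (-687 - 100*(-1443)) = 119944 + (-687 + 144300) = 119944 + 143613 = 263557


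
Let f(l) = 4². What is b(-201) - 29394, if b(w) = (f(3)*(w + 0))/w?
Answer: -29378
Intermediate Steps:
f(l) = 16
b(w) = 16 (b(w) = (16*(w + 0))/w = (16*w)/w = 16)
b(-201) - 29394 = 16 - 29394 = -29378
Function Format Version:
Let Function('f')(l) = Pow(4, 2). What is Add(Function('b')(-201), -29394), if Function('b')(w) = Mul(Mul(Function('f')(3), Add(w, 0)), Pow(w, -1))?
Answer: -29378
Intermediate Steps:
Function('f')(l) = 16
Function('b')(w) = 16 (Function('b')(w) = Mul(Mul(16, Add(w, 0)), Pow(w, -1)) = Mul(Mul(16, w), Pow(w, -1)) = 16)
Add(Function('b')(-201), -29394) = Add(16, -29394) = -29378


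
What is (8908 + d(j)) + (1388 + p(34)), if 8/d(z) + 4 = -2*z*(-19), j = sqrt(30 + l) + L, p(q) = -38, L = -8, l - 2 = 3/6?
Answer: 245852254/23967 - 76*sqrt(130)/23967 ≈ 10258.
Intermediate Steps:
l = 5/2 (l = 2 + 3/6 = 2 + 3*(1/6) = 2 + 1/2 = 5/2 ≈ 2.5000)
j = -8 + sqrt(130)/2 (j = sqrt(30 + 5/2) - 8 = sqrt(65/2) - 8 = sqrt(130)/2 - 8 = -8 + sqrt(130)/2 ≈ -2.2991)
d(z) = 8/(-4 + 38*z) (d(z) = 8/(-4 - 2*z*(-19)) = 8/(-4 + 38*z))
(8908 + d(j)) + (1388 + p(34)) = (8908 + 4/(-2 + 19*(-8 + sqrt(130)/2))) + (1388 - 38) = (8908 + 4/(-2 + (-152 + 19*sqrt(130)/2))) + 1350 = (8908 + 4/(-154 + 19*sqrt(130)/2)) + 1350 = 10258 + 4/(-154 + 19*sqrt(130)/2)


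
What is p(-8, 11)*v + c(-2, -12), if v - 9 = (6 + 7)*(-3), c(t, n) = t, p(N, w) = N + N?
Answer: 478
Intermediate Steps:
p(N, w) = 2*N
v = -30 (v = 9 + (6 + 7)*(-3) = 9 + 13*(-3) = 9 - 39 = -30)
p(-8, 11)*v + c(-2, -12) = (2*(-8))*(-30) - 2 = -16*(-30) - 2 = 480 - 2 = 478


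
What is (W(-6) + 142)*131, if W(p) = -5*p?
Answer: 22532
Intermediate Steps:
(W(-6) + 142)*131 = (-5*(-6) + 142)*131 = (30 + 142)*131 = 172*131 = 22532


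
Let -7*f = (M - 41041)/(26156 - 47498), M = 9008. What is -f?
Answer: 32033/149394 ≈ 0.21442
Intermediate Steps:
f = -32033/149394 (f = -(9008 - 41041)/(7*(26156 - 47498)) = -(-32033)/(7*(-21342)) = -(-32033)*(-1)/(7*21342) = -⅐*32033/21342 = -32033/149394 ≈ -0.21442)
-f = -1*(-32033/149394) = 32033/149394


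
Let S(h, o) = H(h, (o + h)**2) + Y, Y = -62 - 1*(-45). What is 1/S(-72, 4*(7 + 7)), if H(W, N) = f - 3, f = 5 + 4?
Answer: -1/11 ≈ -0.090909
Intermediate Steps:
f = 9
H(W, N) = 6 (H(W, N) = 9 - 3 = 6)
Y = -17 (Y = -62 + 45 = -17)
S(h, o) = -11 (S(h, o) = 6 - 17 = -11)
1/S(-72, 4*(7 + 7)) = 1/(-11) = -1/11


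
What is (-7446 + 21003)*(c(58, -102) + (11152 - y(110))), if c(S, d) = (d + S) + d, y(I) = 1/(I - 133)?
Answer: 3431805423/23 ≈ 1.4921e+8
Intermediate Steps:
y(I) = 1/(-133 + I)
c(S, d) = S + 2*d (c(S, d) = (S + d) + d = S + 2*d)
(-7446 + 21003)*(c(58, -102) + (11152 - y(110))) = (-7446 + 21003)*((58 + 2*(-102)) + (11152 - 1/(-133 + 110))) = 13557*((58 - 204) + (11152 - 1/(-23))) = 13557*(-146 + (11152 - 1*(-1/23))) = 13557*(-146 + (11152 + 1/23)) = 13557*(-146 + 256497/23) = 13557*(253139/23) = 3431805423/23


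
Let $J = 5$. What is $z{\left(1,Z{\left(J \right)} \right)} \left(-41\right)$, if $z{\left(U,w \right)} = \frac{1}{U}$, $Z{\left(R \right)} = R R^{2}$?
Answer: $-41$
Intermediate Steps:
$Z{\left(R \right)} = R^{3}$
$z{\left(1,Z{\left(J \right)} \right)} \left(-41\right) = 1^{-1} \left(-41\right) = 1 \left(-41\right) = -41$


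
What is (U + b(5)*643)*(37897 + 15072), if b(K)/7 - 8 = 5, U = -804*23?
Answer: 2119872349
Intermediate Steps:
U = -18492
b(K) = 91 (b(K) = 56 + 7*5 = 56 + 35 = 91)
(U + b(5)*643)*(37897 + 15072) = (-18492 + 91*643)*(37897 + 15072) = (-18492 + 58513)*52969 = 40021*52969 = 2119872349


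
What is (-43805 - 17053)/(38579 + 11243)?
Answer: -30429/24911 ≈ -1.2215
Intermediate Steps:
(-43805 - 17053)/(38579 + 11243) = -60858/49822 = -60858*1/49822 = -30429/24911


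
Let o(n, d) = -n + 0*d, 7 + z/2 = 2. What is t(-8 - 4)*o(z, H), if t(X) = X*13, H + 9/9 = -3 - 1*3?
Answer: -1560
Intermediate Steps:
z = -10 (z = -14 + 2*2 = -14 + 4 = -10)
H = -7 (H = -1 + (-3 - 1*3) = -1 + (-3 - 3) = -1 - 6 = -7)
t(X) = 13*X
o(n, d) = -n (o(n, d) = -n + 0 = -n)
t(-8 - 4)*o(z, H) = (13*(-8 - 4))*(-1*(-10)) = (13*(-12))*10 = -156*10 = -1560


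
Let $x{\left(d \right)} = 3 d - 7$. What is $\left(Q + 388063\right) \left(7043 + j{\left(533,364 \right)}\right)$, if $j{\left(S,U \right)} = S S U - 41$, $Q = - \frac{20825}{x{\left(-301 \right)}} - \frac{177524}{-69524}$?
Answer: $\frac{697574620763548817}{17381} \approx 4.0134 \cdot 10^{13}$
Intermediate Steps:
$x{\left(d \right)} = -7 + 3 d$
$Q = \frac{884277}{34762}$ ($Q = - \frac{20825}{-7 + 3 \left(-301\right)} - \frac{177524}{-69524} = - \frac{20825}{-7 - 903} - - \frac{44381}{17381} = - \frac{20825}{-910} + \frac{44381}{17381} = \left(-20825\right) \left(- \frac{1}{910}\right) + \frac{44381}{17381} = \frac{595}{26} + \frac{44381}{17381} = \frac{884277}{34762} \approx 25.438$)
$j{\left(S,U \right)} = -41 + U S^{2}$ ($j{\left(S,U \right)} = S^{2} U - 41 = U S^{2} - 41 = -41 + U S^{2}$)
$\left(Q + 388063\right) \left(7043 + j{\left(533,364 \right)}\right) = \left(\frac{884277}{34762} + 388063\right) \left(7043 - \left(41 - 364 \cdot 533^{2}\right)\right) = \frac{13490730283 \left(7043 + \left(-41 + 364 \cdot 284089\right)\right)}{34762} = \frac{13490730283 \left(7043 + \left(-41 + 103408396\right)\right)}{34762} = \frac{13490730283 \left(7043 + 103408355\right)}{34762} = \frac{13490730283}{34762} \cdot 103415398 = \frac{697574620763548817}{17381}$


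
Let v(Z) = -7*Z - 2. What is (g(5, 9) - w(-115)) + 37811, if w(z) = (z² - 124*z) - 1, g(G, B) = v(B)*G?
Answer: 10002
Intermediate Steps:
v(Z) = -2 - 7*Z
g(G, B) = G*(-2 - 7*B) (g(G, B) = (-2 - 7*B)*G = G*(-2 - 7*B))
w(z) = -1 + z² - 124*z
(g(5, 9) - w(-115)) + 37811 = (-1*5*(2 + 7*9) - (-1 + (-115)² - 124*(-115))) + 37811 = (-1*5*(2 + 63) - (-1 + 13225 + 14260)) + 37811 = (-1*5*65 - 1*27484) + 37811 = (-325 - 27484) + 37811 = -27809 + 37811 = 10002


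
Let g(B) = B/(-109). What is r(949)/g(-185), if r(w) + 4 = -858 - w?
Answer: -197399/185 ≈ -1067.0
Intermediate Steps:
r(w) = -862 - w (r(w) = -4 + (-858 - w) = -862 - w)
g(B) = -B/109 (g(B) = B*(-1/109) = -B/109)
r(949)/g(-185) = (-862 - 1*949)/((-1/109*(-185))) = (-862 - 949)/(185/109) = -1811*109/185 = -197399/185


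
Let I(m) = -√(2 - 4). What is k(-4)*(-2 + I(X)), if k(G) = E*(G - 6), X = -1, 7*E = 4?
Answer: 80/7 + 40*I*√2/7 ≈ 11.429 + 8.0812*I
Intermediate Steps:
E = 4/7 (E = (⅐)*4 = 4/7 ≈ 0.57143)
k(G) = -24/7 + 4*G/7 (k(G) = 4*(G - 6)/7 = 4*(-6 + G)/7 = -24/7 + 4*G/7)
I(m) = -I*√2 (I(m) = -√(-2) = -I*√2)
k(-4)*(-2 + I(X)) = (-24/7 + (4/7)*(-4))*(-2 - I*√2) = (-24/7 - 16/7)*(-2 - I*√2) = -40*(-2 - I*√2)/7 = 80/7 + 40*I*√2/7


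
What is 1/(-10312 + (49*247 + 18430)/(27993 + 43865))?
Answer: -3782/38998377 ≈ -9.6978e-5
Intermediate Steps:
1/(-10312 + (49*247 + 18430)/(27993 + 43865)) = 1/(-10312 + (12103 + 18430)/71858) = 1/(-10312 + 30533*(1/71858)) = 1/(-10312 + 1607/3782) = 1/(-38998377/3782) = -3782/38998377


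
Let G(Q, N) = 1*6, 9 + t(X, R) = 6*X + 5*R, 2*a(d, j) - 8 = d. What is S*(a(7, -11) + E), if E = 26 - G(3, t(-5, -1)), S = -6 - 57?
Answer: -3465/2 ≈ -1732.5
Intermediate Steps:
S = -63
a(d, j) = 4 + d/2
t(X, R) = -9 + 5*R + 6*X (t(X, R) = -9 + (6*X + 5*R) = -9 + (5*R + 6*X) = -9 + 5*R + 6*X)
G(Q, N) = 6
E = 20 (E = 26 - 1*6 = 26 - 6 = 20)
S*(a(7, -11) + E) = -63*((4 + (½)*7) + 20) = -63*((4 + 7/2) + 20) = -63*(15/2 + 20) = -63*55/2 = -3465/2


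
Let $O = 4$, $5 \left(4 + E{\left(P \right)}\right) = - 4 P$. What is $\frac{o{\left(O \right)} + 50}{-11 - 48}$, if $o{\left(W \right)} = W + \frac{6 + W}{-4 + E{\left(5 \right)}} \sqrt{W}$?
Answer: $- \frac{157}{177} \approx -0.88701$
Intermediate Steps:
$E{\left(P \right)} = -4 - \frac{4 P}{5}$ ($E{\left(P \right)} = -4 + \frac{\left(-4\right) P}{5} = -4 - \frac{4 P}{5}$)
$o{\left(W \right)} = W + \sqrt{W} \left(- \frac{1}{2} - \frac{W}{12}\right)$ ($o{\left(W \right)} = W + \frac{6 + W}{-4 - 8} \sqrt{W} = W + \frac{6 + W}{-12} \sqrt{W} = W + \left(6 + W\right) \left(- \frac{1}{12}\right) \sqrt{W} = W + \left(- \frac{1}{2} - \frac{W}{12}\right) \sqrt{W} = W + \sqrt{W} \left(- \frac{1}{2} - \frac{W}{12}\right)$)
$\frac{o{\left(O \right)} + 50}{-11 - 48} = \frac{\left(4 - \frac{\sqrt{4}}{2} - \frac{4^{\frac{3}{2}}}{12}\right) + 50}{-11 - 48} = \frac{\left(4 - 1 - \frac{2}{3}\right) + 50}{-59} = \left(\left(4 - 1 - \frac{2}{3}\right) + 50\right) \left(- \frac{1}{59}\right) = \left(\frac{7}{3} + 50\right) \left(- \frac{1}{59}\right) = \frac{157}{3} \left(- \frac{1}{59}\right) = - \frac{157}{177}$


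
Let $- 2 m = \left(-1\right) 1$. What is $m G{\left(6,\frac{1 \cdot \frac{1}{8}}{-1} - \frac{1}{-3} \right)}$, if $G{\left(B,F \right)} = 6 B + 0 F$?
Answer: $18$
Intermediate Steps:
$m = \frac{1}{2}$ ($m = - \frac{\left(-1\right) 1}{2} = \left(- \frac{1}{2}\right) \left(-1\right) = \frac{1}{2} \approx 0.5$)
$G{\left(B,F \right)} = 6 B$ ($G{\left(B,F \right)} = 6 B + 0 = 6 B$)
$m G{\left(6,\frac{1 \cdot \frac{1}{8}}{-1} - \frac{1}{-3} \right)} = \frac{6 \cdot 6}{2} = \frac{1}{2} \cdot 36 = 18$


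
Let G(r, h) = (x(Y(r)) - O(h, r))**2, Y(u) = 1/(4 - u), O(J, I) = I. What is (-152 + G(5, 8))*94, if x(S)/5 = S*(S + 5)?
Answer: 44462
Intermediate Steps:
x(S) = 5*S*(5 + S) (x(S) = 5*(S*(S + 5)) = 5*(S*(5 + S)) = 5*S*(5 + S))
G(r, h) = (-r - 5*(5 - 1/(-4 + r))/(-4 + r))**2 (G(r, h) = (5*(-1/(-4 + r))*(5 - 1/(-4 + r)) - r)**2 = (-5*(5 - 1/(-4 + r))/(-4 + r) - r)**2 = (-r - 5*(5 - 1/(-4 + r))/(-4 + r))**2)
(-152 + G(5, 8))*94 = (-152 + (-105 + 25*5 + 5*(-4 + 5)**2)**2/(-4 + 5)**4)*94 = (-152 + (-105 + 125 + 5*1**2)**2/1**4)*94 = (-152 + 1*(-105 + 125 + 5*1)**2)*94 = (-152 + 1*(-105 + 125 + 5)**2)*94 = (-152 + 1*25**2)*94 = (-152 + 1*625)*94 = (-152 + 625)*94 = 473*94 = 44462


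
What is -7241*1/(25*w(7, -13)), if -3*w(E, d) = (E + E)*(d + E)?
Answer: -7241/700 ≈ -10.344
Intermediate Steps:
w(E, d) = -2*E*(E + d)/3 (w(E, d) = -(E + E)*(d + E)/3 = -2*E*(E + d)/3)
-7241*1/(25*w(7, -13)) = -7241*(-3/(350*(7 - 13))) = -7241/(25*(-⅔*7*(-6))) = -7241/(25*28) = -7241/700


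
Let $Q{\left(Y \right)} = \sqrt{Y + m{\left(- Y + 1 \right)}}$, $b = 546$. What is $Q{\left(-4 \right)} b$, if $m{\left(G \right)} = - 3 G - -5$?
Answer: $546 i \sqrt{14} \approx 2042.9 i$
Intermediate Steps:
$m{\left(G \right)} = 5 - 3 G$ ($m{\left(G \right)} = - 3 G + 5 = 5 - 3 G$)
$Q{\left(Y \right)} = \sqrt{2 + 4 Y}$ ($Q{\left(Y \right)} = \sqrt{Y - \left(-5 + 3 \left(- Y + 1\right)\right)} = \sqrt{Y - \left(-5 + 3 \left(1 - Y\right)\right)} = \sqrt{Y + \left(5 + \left(-3 + 3 Y\right)\right)} = \sqrt{Y + \left(2 + 3 Y\right)} = \sqrt{2 + 4 Y}$)
$Q{\left(-4 \right)} b = \sqrt{2 + 4 \left(-4\right)} 546 = \sqrt{2 - 16} \cdot 546 = \sqrt{-14} \cdot 546 = i \sqrt{14} \cdot 546 = 546 i \sqrt{14}$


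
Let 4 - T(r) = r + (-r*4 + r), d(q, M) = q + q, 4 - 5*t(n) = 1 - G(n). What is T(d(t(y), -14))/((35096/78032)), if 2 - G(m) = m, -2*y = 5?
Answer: 97540/4387 ≈ 22.234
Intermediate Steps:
y = -5/2 (y = -½*5 = -5/2 ≈ -2.5000)
G(m) = 2 - m
t(n) = 1 - n/5 (t(n) = ⅘ - (1 - (2 - n))/5 = ⅘ - (1 + (-2 + n))/5 = ⅘ - (-1 + n)/5 = ⅘ + (⅕ - n/5) = 1 - n/5)
d(q, M) = 2*q
T(r) = 4 + 2*r (T(r) = 4 - (r + (-r*4 + r)) = 4 - (r + (-4*r + r)) = 4 - (r - 3*r) = 4 - (-2)*r = 4 + 2*r)
T(d(t(y), -14))/((35096/78032)) = (4 + 2*(2*(1 - ⅕*(-5/2))))/((35096/78032)) = (4 + 2*(2*(1 + ½)))/((35096*(1/78032))) = (4 + 2*(2*(3/2)))/(4387/9754) = (4 + 2*3)*(9754/4387) = (4 + 6)*(9754/4387) = 10*(9754/4387) = 97540/4387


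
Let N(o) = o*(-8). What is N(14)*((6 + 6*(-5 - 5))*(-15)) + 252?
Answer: -90468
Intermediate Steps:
N(o) = -8*o
N(14)*((6 + 6*(-5 - 5))*(-15)) + 252 = (-8*14)*((6 + 6*(-5 - 5))*(-15)) + 252 = -112*(6 + 6*(-10))*(-15) + 252 = -112*(6 - 60)*(-15) + 252 = -(-6048)*(-15) + 252 = -112*810 + 252 = -90720 + 252 = -90468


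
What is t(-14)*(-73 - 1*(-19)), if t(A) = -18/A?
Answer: -486/7 ≈ -69.429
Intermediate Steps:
t(-14)*(-73 - 1*(-19)) = (-18/(-14))*(-73 - 1*(-19)) = (-18*(-1/14))*(-73 + 19) = (9/7)*(-54) = -486/7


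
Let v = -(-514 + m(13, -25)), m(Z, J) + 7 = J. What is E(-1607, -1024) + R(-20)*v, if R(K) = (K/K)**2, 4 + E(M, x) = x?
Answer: -482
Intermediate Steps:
m(Z, J) = -7 + J
E(M, x) = -4 + x
R(K) = 1 (R(K) = 1**2 = 1)
v = 546 (v = -(-514 + (-7 - 25)) = -(-514 - 32) = -1*(-546) = 546)
E(-1607, -1024) + R(-20)*v = (-4 - 1024) + 1*546 = -1028 + 546 = -482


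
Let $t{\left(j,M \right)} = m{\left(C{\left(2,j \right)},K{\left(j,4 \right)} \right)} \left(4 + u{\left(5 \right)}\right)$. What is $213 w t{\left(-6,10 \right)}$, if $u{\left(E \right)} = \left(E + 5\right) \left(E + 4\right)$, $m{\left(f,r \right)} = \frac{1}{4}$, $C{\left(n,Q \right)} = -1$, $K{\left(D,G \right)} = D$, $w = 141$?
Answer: $\frac{1411551}{2} \approx 7.0578 \cdot 10^{5}$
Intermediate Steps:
$m{\left(f,r \right)} = \frac{1}{4}$
$u{\left(E \right)} = \left(4 + E\right) \left(5 + E\right)$ ($u{\left(E \right)} = \left(5 + E\right) \left(4 + E\right) = \left(4 + E\right) \left(5 + E\right)$)
$t{\left(j,M \right)} = \frac{47}{2}$ ($t{\left(j,M \right)} = \frac{4 + \left(20 + 5^{2} + 9 \cdot 5\right)}{4} = \frac{4 + \left(20 + 25 + 45\right)}{4} = \frac{4 + 90}{4} = \frac{1}{4} \cdot 94 = \frac{47}{2}$)
$213 w t{\left(-6,10 \right)} = 213 \cdot 141 \cdot \frac{47}{2} = 30033 \cdot \frac{47}{2} = \frac{1411551}{2}$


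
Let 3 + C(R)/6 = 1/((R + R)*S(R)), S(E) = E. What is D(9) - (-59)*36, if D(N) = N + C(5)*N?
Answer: 49302/25 ≈ 1972.1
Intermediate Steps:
C(R) = -18 + 3/R² (C(R) = -18 + 6*(1/((R + R)*R)) = -18 + 6*(1/(((2*R))*R)) = -18 + 6*((1/(2*R))/R) = -18 + 6*(1/(2*R²)) = -18 + 3/R²)
D(N) = -422*N/25 (D(N) = N + (-18 + 3/5²)*N = N + (-18 + 3*(1/25))*N = N + (-18 + 3/25)*N = N - 447*N/25 = -422*N/25)
D(9) - (-59)*36 = -422/25*9 - (-59)*36 = -3798/25 - 1*(-2124) = -3798/25 + 2124 = 49302/25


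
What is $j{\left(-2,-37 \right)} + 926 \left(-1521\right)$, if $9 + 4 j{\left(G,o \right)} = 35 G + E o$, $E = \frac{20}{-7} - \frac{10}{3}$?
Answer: $- \frac{118306313}{84} \approx -1.4084 \cdot 10^{6}$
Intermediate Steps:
$E = - \frac{130}{21}$ ($E = 20 \left(- \frac{1}{7}\right) - \frac{10}{3} = - \frac{20}{7} - \frac{10}{3} = - \frac{130}{21} \approx -6.1905$)
$j{\left(G,o \right)} = - \frac{9}{4} - \frac{65 o}{42} + \frac{35 G}{4}$ ($j{\left(G,o \right)} = - \frac{9}{4} + \frac{35 G - \frac{130 o}{21}}{4} = - \frac{9}{4} + \left(- \frac{65 o}{42} + \frac{35 G}{4}\right) = - \frac{9}{4} - \frac{65 o}{42} + \frac{35 G}{4}$)
$j{\left(-2,-37 \right)} + 926 \left(-1521\right) = \left(- \frac{9}{4} - - \frac{2405}{42} + \frac{35}{4} \left(-2\right)\right) + 926 \left(-1521\right) = \left(- \frac{9}{4} + \frac{2405}{42} - \frac{35}{2}\right) - 1408446 = \frac{3151}{84} - 1408446 = - \frac{118306313}{84}$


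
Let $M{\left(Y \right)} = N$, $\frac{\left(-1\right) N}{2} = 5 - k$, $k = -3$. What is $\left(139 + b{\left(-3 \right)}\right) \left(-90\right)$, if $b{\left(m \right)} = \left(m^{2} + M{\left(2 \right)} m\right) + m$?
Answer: $-17370$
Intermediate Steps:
$N = -16$ ($N = - 2 \left(5 - -3\right) = - 2 \left(5 + 3\right) = \left(-2\right) 8 = -16$)
$M{\left(Y \right)} = -16$
$b{\left(m \right)} = m^{2} - 15 m$ ($b{\left(m \right)} = \left(m^{2} - 16 m\right) + m = m^{2} - 15 m$)
$\left(139 + b{\left(-3 \right)}\right) \left(-90\right) = \left(139 - 3 \left(-15 - 3\right)\right) \left(-90\right) = \left(139 - -54\right) \left(-90\right) = \left(139 + 54\right) \left(-90\right) = 193 \left(-90\right) = -17370$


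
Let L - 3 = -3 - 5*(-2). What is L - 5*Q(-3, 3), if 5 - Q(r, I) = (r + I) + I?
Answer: 0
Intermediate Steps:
Q(r, I) = 5 - r - 2*I (Q(r, I) = 5 - ((r + I) + I) = 5 - ((I + r) + I) = 5 - (r + 2*I) = 5 + (-r - 2*I) = 5 - r - 2*I)
L = 10 (L = 3 + (-3 - 5*(-2)) = 3 + (-3 + 10) = 3 + 7 = 10)
L - 5*Q(-3, 3) = 10 - 5*(5 - 1*(-3) - 2*3) = 10 - 5*(5 + 3 - 6) = 10 - 5*2 = 10 - 10 = 0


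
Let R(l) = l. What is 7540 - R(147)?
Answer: 7393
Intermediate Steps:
7540 - R(147) = 7540 - 1*147 = 7540 - 147 = 7393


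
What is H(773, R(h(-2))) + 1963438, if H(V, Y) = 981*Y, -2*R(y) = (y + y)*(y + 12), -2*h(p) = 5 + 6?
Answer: 7994035/4 ≈ 1.9985e+6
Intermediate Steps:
h(p) = -11/2 (h(p) = -(5 + 6)/2 = -½*11 = -11/2)
R(y) = -y*(12 + y) (R(y) = -(y + y)*(y + 12)/2 = -2*y*(12 + y)/2 = -y*(12 + y))
H(773, R(h(-2))) + 1963438 = 981*(-1*(-11/2)*(12 - 11/2)) + 1963438 = 981*(-1*(-11/2)*13/2) + 1963438 = 981*(143/4) + 1963438 = 140283/4 + 1963438 = 7994035/4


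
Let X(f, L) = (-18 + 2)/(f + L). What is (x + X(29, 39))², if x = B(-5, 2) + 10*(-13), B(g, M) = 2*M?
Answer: 4605316/289 ≈ 15935.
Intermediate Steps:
X(f, L) = -16/(L + f)
x = -126 (x = 2*2 + 10*(-13) = 4 - 130 = -126)
(x + X(29, 39))² = (-126 - 16/(39 + 29))² = (-126 - 16/68)² = (-126 - 16*1/68)² = (-126 - 4/17)² = (-2146/17)² = 4605316/289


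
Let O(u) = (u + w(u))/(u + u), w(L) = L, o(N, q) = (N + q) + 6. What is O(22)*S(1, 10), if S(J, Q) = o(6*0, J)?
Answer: 7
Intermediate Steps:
o(N, q) = 6 + N + q
S(J, Q) = 6 + J (S(J, Q) = 6 + 6*0 + J = 6 + 0 + J = 6 + J)
O(u) = 1 (O(u) = (u + u)/(u + u) = (2*u)/((2*u)) = (2*u)*(1/(2*u)) = 1)
O(22)*S(1, 10) = 1*(6 + 1) = 1*7 = 7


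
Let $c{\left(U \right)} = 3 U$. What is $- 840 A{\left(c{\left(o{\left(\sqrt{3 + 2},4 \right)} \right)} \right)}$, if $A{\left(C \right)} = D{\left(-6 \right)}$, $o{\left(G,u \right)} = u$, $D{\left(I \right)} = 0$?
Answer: $0$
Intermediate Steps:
$A{\left(C \right)} = 0$
$- 840 A{\left(c{\left(o{\left(\sqrt{3 + 2},4 \right)} \right)} \right)} = \left(-840\right) 0 = 0$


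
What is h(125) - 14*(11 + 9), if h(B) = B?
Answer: -155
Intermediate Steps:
h(125) - 14*(11 + 9) = 125 - 14*(11 + 9) = 125 - 14*20 = 125 - 280 = -155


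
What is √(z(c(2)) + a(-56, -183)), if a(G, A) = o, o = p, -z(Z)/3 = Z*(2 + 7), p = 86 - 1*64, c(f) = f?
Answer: 4*I*√2 ≈ 5.6569*I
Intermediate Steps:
p = 22 (p = 86 - 64 = 22)
z(Z) = -27*Z (z(Z) = -3*Z*(2 + 7) = -3*Z*9 = -27*Z)
o = 22
a(G, A) = 22
√(z(c(2)) + a(-56, -183)) = √(-27*2 + 22) = √(-54 + 22) = √(-32) = 4*I*√2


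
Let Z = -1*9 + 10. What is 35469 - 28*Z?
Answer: 35441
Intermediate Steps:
Z = 1 (Z = -9 + 10 = 1)
35469 - 28*Z = 35469 - 28 = 35441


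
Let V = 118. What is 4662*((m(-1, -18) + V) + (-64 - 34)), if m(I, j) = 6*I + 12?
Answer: 121212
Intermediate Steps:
m(I, j) = 12 + 6*I
4662*((m(-1, -18) + V) + (-64 - 34)) = 4662*(((12 + 6*(-1)) + 118) + (-64 - 34)) = 4662*(((12 - 6) + 118) - 98) = 4662*((6 + 118) - 98) = 4662*(124 - 98) = 4662*26 = 121212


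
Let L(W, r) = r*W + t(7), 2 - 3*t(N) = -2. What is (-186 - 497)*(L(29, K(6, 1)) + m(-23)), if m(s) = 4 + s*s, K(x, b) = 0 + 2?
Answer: -1213691/3 ≈ -4.0456e+5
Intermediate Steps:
t(N) = 4/3 (t(N) = ⅔ - ⅓*(-2) = ⅔ + ⅔ = 4/3)
K(x, b) = 2
m(s) = 4 + s²
L(W, r) = 4/3 + W*r (L(W, r) = r*W + 4/3 = W*r + 4/3 = 4/3 + W*r)
(-186 - 497)*(L(29, K(6, 1)) + m(-23)) = (-186 - 497)*((4/3 + 29*2) + (4 + (-23)²)) = -683*((4/3 + 58) + (4 + 529)) = -683*(178/3 + 533) = -683*1777/3 = -1213691/3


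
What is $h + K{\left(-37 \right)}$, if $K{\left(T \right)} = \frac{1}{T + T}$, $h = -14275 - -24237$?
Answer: $\frac{737187}{74} \approx 9962.0$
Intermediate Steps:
$h = 9962$ ($h = -14275 + 24237 = 9962$)
$K{\left(T \right)} = \frac{1}{2 T}$
$h + K{\left(-37 \right)} = 9962 + \frac{1}{2 \left(-37\right)} = 9962 + \frac{1}{2} \left(- \frac{1}{37}\right) = 9962 - \frac{1}{74} = \frac{737187}{74}$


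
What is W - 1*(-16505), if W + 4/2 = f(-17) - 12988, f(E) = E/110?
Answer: 386633/110 ≈ 3514.8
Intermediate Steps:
f(E) = E/110 (f(E) = E*(1/110) = E/110)
W = -1428917/110 (W = -2 + ((1/110)*(-17) - 12988) = -2 + (-17/110 - 12988) = -2 - 1428697/110 = -1428917/110 ≈ -12990.)
W - 1*(-16505) = -1428917/110 - 1*(-16505) = -1428917/110 + 16505 = 386633/110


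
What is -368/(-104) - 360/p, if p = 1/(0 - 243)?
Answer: 1137286/13 ≈ 87484.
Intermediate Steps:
p = -1/243 (p = 1/(-243) = -1/243 ≈ -0.0041152)
-368/(-104) - 360/p = -368/(-104) - 360/(-1/243) = -368*(-1/104) - 360*(-243) = 46/13 + 87480 = 1137286/13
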